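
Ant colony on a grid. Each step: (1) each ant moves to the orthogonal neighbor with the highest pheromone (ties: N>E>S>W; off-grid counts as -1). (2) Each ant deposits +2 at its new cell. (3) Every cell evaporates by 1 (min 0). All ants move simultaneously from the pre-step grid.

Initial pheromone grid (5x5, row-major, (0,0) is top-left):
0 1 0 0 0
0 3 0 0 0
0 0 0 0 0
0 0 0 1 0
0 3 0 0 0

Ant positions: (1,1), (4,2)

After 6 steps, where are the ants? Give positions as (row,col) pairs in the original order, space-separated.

Step 1: ant0:(1,1)->N->(0,1) | ant1:(4,2)->W->(4,1)
  grid max=4 at (4,1)
Step 2: ant0:(0,1)->S->(1,1) | ant1:(4,1)->N->(3,1)
  grid max=3 at (1,1)
Step 3: ant0:(1,1)->N->(0,1) | ant1:(3,1)->S->(4,1)
  grid max=4 at (4,1)
Step 4: ant0:(0,1)->S->(1,1) | ant1:(4,1)->N->(3,1)
  grid max=3 at (1,1)
Step 5: ant0:(1,1)->N->(0,1) | ant1:(3,1)->S->(4,1)
  grid max=4 at (4,1)
Step 6: ant0:(0,1)->S->(1,1) | ant1:(4,1)->N->(3,1)
  grid max=3 at (1,1)

(1,1) (3,1)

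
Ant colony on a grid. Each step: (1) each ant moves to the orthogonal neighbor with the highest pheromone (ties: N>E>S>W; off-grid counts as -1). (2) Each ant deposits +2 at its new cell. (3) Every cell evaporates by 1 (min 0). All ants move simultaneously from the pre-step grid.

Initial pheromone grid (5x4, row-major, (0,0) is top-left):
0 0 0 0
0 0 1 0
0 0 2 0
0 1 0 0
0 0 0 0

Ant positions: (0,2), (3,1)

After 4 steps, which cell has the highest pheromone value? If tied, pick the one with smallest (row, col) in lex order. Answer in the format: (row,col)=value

Answer: (2,2)=6

Derivation:
Step 1: ant0:(0,2)->S->(1,2) | ant1:(3,1)->N->(2,1)
  grid max=2 at (1,2)
Step 2: ant0:(1,2)->S->(2,2) | ant1:(2,1)->E->(2,2)
  grid max=4 at (2,2)
Step 3: ant0:(2,2)->N->(1,2) | ant1:(2,2)->N->(1,2)
  grid max=4 at (1,2)
Step 4: ant0:(1,2)->S->(2,2) | ant1:(1,2)->S->(2,2)
  grid max=6 at (2,2)
Final grid:
  0 0 0 0
  0 0 3 0
  0 0 6 0
  0 0 0 0
  0 0 0 0
Max pheromone 6 at (2,2)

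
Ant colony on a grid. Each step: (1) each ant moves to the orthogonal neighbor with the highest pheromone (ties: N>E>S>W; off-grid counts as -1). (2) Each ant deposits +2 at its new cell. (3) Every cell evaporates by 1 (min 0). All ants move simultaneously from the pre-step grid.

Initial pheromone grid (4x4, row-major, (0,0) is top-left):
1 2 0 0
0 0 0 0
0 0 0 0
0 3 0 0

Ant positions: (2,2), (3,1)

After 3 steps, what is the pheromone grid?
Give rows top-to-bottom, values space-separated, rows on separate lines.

After step 1: ants at (1,2),(2,1)
  0 1 0 0
  0 0 1 0
  0 1 0 0
  0 2 0 0
After step 2: ants at (0,2),(3,1)
  0 0 1 0
  0 0 0 0
  0 0 0 0
  0 3 0 0
After step 3: ants at (0,3),(2,1)
  0 0 0 1
  0 0 0 0
  0 1 0 0
  0 2 0 0

0 0 0 1
0 0 0 0
0 1 0 0
0 2 0 0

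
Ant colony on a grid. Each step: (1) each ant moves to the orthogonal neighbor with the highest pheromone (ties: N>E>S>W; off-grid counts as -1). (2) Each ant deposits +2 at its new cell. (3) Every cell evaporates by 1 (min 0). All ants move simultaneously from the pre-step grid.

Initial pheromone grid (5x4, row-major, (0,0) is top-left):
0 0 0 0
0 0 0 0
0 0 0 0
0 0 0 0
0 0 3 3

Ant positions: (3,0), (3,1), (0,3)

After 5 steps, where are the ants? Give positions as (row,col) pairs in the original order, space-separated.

Step 1: ant0:(3,0)->N->(2,0) | ant1:(3,1)->N->(2,1) | ant2:(0,3)->S->(1,3)
  grid max=2 at (4,2)
Step 2: ant0:(2,0)->E->(2,1) | ant1:(2,1)->W->(2,0) | ant2:(1,3)->N->(0,3)
  grid max=2 at (2,0)
Step 3: ant0:(2,1)->W->(2,0) | ant1:(2,0)->E->(2,1) | ant2:(0,3)->S->(1,3)
  grid max=3 at (2,0)
Step 4: ant0:(2,0)->E->(2,1) | ant1:(2,1)->W->(2,0) | ant2:(1,3)->N->(0,3)
  grid max=4 at (2,0)
Step 5: ant0:(2,1)->W->(2,0) | ant1:(2,0)->E->(2,1) | ant2:(0,3)->S->(1,3)
  grid max=5 at (2,0)

(2,0) (2,1) (1,3)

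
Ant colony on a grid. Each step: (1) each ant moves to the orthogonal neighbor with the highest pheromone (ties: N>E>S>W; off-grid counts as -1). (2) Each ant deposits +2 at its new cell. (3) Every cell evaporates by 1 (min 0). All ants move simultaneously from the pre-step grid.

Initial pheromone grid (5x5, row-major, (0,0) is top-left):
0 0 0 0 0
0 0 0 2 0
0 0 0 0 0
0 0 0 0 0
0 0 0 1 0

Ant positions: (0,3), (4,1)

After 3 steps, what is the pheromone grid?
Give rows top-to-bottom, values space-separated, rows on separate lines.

After step 1: ants at (1,3),(3,1)
  0 0 0 0 0
  0 0 0 3 0
  0 0 0 0 0
  0 1 0 0 0
  0 0 0 0 0
After step 2: ants at (0,3),(2,1)
  0 0 0 1 0
  0 0 0 2 0
  0 1 0 0 0
  0 0 0 0 0
  0 0 0 0 0
After step 3: ants at (1,3),(1,1)
  0 0 0 0 0
  0 1 0 3 0
  0 0 0 0 0
  0 0 0 0 0
  0 0 0 0 0

0 0 0 0 0
0 1 0 3 0
0 0 0 0 0
0 0 0 0 0
0 0 0 0 0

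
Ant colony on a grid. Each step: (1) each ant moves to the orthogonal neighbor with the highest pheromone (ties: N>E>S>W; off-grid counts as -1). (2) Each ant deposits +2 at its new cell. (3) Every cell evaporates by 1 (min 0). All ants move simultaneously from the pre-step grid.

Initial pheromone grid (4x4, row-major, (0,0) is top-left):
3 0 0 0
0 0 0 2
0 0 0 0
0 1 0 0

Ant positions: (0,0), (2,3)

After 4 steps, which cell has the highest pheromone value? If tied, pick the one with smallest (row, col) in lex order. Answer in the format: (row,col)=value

Step 1: ant0:(0,0)->E->(0,1) | ant1:(2,3)->N->(1,3)
  grid max=3 at (1,3)
Step 2: ant0:(0,1)->W->(0,0) | ant1:(1,3)->N->(0,3)
  grid max=3 at (0,0)
Step 3: ant0:(0,0)->E->(0,1) | ant1:(0,3)->S->(1,3)
  grid max=3 at (1,3)
Step 4: ant0:(0,1)->W->(0,0) | ant1:(1,3)->N->(0,3)
  grid max=3 at (0,0)
Final grid:
  3 0 0 1
  0 0 0 2
  0 0 0 0
  0 0 0 0
Max pheromone 3 at (0,0)

Answer: (0,0)=3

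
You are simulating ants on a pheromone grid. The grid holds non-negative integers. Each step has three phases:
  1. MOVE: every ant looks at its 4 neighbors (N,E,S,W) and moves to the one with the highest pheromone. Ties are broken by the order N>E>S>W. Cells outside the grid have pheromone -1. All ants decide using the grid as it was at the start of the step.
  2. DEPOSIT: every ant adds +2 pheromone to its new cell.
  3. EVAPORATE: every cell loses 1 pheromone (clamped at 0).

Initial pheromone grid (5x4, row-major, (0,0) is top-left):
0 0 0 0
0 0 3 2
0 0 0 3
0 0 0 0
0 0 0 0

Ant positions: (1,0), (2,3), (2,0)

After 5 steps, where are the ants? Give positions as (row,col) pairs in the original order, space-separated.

Step 1: ant0:(1,0)->N->(0,0) | ant1:(2,3)->N->(1,3) | ant2:(2,0)->N->(1,0)
  grid max=3 at (1,3)
Step 2: ant0:(0,0)->S->(1,0) | ant1:(1,3)->S->(2,3) | ant2:(1,0)->N->(0,0)
  grid max=3 at (2,3)
Step 3: ant0:(1,0)->N->(0,0) | ant1:(2,3)->N->(1,3) | ant2:(0,0)->S->(1,0)
  grid max=3 at (0,0)
Step 4: ant0:(0,0)->S->(1,0) | ant1:(1,3)->S->(2,3) | ant2:(1,0)->N->(0,0)
  grid max=4 at (0,0)
Step 5: ant0:(1,0)->N->(0,0) | ant1:(2,3)->N->(1,3) | ant2:(0,0)->S->(1,0)
  grid max=5 at (0,0)

(0,0) (1,3) (1,0)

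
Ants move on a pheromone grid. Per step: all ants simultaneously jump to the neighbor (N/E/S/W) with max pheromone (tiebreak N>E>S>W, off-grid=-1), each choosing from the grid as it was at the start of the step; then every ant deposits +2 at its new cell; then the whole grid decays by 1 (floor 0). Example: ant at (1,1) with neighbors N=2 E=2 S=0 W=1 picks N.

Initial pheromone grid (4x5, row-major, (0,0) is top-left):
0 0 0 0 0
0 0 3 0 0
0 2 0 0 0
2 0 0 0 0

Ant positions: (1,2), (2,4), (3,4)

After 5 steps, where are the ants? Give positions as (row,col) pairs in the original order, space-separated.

Step 1: ant0:(1,2)->N->(0,2) | ant1:(2,4)->N->(1,4) | ant2:(3,4)->N->(2,4)
  grid max=2 at (1,2)
Step 2: ant0:(0,2)->S->(1,2) | ant1:(1,4)->S->(2,4) | ant2:(2,4)->N->(1,4)
  grid max=3 at (1,2)
Step 3: ant0:(1,2)->N->(0,2) | ant1:(2,4)->N->(1,4) | ant2:(1,4)->S->(2,4)
  grid max=3 at (1,4)
Step 4: ant0:(0,2)->S->(1,2) | ant1:(1,4)->S->(2,4) | ant2:(2,4)->N->(1,4)
  grid max=4 at (1,4)
Step 5: ant0:(1,2)->N->(0,2) | ant1:(2,4)->N->(1,4) | ant2:(1,4)->S->(2,4)
  grid max=5 at (1,4)

(0,2) (1,4) (2,4)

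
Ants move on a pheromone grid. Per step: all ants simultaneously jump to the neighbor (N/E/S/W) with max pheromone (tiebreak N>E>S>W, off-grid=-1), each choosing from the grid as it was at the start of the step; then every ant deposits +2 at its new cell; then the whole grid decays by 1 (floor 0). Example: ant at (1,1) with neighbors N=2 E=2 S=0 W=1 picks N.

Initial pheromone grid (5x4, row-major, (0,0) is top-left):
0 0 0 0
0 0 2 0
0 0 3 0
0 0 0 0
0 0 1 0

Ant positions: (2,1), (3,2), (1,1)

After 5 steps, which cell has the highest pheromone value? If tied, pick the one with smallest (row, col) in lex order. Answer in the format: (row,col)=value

Step 1: ant0:(2,1)->E->(2,2) | ant1:(3,2)->N->(2,2) | ant2:(1,1)->E->(1,2)
  grid max=6 at (2,2)
Step 2: ant0:(2,2)->N->(1,2) | ant1:(2,2)->N->(1,2) | ant2:(1,2)->S->(2,2)
  grid max=7 at (2,2)
Step 3: ant0:(1,2)->S->(2,2) | ant1:(1,2)->S->(2,2) | ant2:(2,2)->N->(1,2)
  grid max=10 at (2,2)
Step 4: ant0:(2,2)->N->(1,2) | ant1:(2,2)->N->(1,2) | ant2:(1,2)->S->(2,2)
  grid max=11 at (2,2)
Step 5: ant0:(1,2)->S->(2,2) | ant1:(1,2)->S->(2,2) | ant2:(2,2)->N->(1,2)
  grid max=14 at (2,2)
Final grid:
  0 0 0 0
  0 0 11 0
  0 0 14 0
  0 0 0 0
  0 0 0 0
Max pheromone 14 at (2,2)

Answer: (2,2)=14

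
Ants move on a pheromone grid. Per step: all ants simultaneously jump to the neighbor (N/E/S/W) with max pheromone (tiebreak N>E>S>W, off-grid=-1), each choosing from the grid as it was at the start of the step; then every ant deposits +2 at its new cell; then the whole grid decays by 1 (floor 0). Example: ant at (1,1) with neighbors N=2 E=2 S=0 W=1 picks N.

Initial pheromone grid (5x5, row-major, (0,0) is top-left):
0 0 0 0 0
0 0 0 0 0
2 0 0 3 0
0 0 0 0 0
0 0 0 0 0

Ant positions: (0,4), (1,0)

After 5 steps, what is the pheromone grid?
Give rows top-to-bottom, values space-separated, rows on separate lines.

After step 1: ants at (1,4),(2,0)
  0 0 0 0 0
  0 0 0 0 1
  3 0 0 2 0
  0 0 0 0 0
  0 0 0 0 0
After step 2: ants at (0,4),(1,0)
  0 0 0 0 1
  1 0 0 0 0
  2 0 0 1 0
  0 0 0 0 0
  0 0 0 0 0
After step 3: ants at (1,4),(2,0)
  0 0 0 0 0
  0 0 0 0 1
  3 0 0 0 0
  0 0 0 0 0
  0 0 0 0 0
After step 4: ants at (0,4),(1,0)
  0 0 0 0 1
  1 0 0 0 0
  2 0 0 0 0
  0 0 0 0 0
  0 0 0 0 0
After step 5: ants at (1,4),(2,0)
  0 0 0 0 0
  0 0 0 0 1
  3 0 0 0 0
  0 0 0 0 0
  0 0 0 0 0

0 0 0 0 0
0 0 0 0 1
3 0 0 0 0
0 0 0 0 0
0 0 0 0 0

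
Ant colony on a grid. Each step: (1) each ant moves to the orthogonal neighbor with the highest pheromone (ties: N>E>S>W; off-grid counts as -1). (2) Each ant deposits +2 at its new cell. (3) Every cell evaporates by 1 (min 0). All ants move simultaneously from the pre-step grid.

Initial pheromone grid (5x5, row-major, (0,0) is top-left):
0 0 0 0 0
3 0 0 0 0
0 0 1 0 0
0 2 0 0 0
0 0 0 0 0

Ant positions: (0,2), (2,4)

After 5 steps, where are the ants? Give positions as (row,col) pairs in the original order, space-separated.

Step 1: ant0:(0,2)->E->(0,3) | ant1:(2,4)->N->(1,4)
  grid max=2 at (1,0)
Step 2: ant0:(0,3)->E->(0,4) | ant1:(1,4)->N->(0,4)
  grid max=3 at (0,4)
Step 3: ant0:(0,4)->S->(1,4) | ant1:(0,4)->S->(1,4)
  grid max=3 at (1,4)
Step 4: ant0:(1,4)->N->(0,4) | ant1:(1,4)->N->(0,4)
  grid max=5 at (0,4)
Step 5: ant0:(0,4)->S->(1,4) | ant1:(0,4)->S->(1,4)
  grid max=5 at (1,4)

(1,4) (1,4)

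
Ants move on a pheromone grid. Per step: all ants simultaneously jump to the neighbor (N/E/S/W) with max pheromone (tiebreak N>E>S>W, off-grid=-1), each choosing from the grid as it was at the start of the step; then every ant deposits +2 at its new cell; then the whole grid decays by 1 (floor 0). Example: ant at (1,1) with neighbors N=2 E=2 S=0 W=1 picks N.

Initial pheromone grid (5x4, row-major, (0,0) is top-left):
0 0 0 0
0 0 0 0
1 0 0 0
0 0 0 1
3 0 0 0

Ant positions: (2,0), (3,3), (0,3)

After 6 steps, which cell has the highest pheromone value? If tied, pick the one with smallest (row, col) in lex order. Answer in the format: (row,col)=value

Answer: (1,3)=8

Derivation:
Step 1: ant0:(2,0)->N->(1,0) | ant1:(3,3)->N->(2,3) | ant2:(0,3)->S->(1,3)
  grid max=2 at (4,0)
Step 2: ant0:(1,0)->N->(0,0) | ant1:(2,3)->N->(1,3) | ant2:(1,3)->S->(2,3)
  grid max=2 at (1,3)
Step 3: ant0:(0,0)->E->(0,1) | ant1:(1,3)->S->(2,3) | ant2:(2,3)->N->(1,3)
  grid max=3 at (1,3)
Step 4: ant0:(0,1)->E->(0,2) | ant1:(2,3)->N->(1,3) | ant2:(1,3)->S->(2,3)
  grid max=4 at (1,3)
Step 5: ant0:(0,2)->E->(0,3) | ant1:(1,3)->S->(2,3) | ant2:(2,3)->N->(1,3)
  grid max=5 at (1,3)
Step 6: ant0:(0,3)->S->(1,3) | ant1:(2,3)->N->(1,3) | ant2:(1,3)->S->(2,3)
  grid max=8 at (1,3)
Final grid:
  0 0 0 0
  0 0 0 8
  0 0 0 6
  0 0 0 0
  0 0 0 0
Max pheromone 8 at (1,3)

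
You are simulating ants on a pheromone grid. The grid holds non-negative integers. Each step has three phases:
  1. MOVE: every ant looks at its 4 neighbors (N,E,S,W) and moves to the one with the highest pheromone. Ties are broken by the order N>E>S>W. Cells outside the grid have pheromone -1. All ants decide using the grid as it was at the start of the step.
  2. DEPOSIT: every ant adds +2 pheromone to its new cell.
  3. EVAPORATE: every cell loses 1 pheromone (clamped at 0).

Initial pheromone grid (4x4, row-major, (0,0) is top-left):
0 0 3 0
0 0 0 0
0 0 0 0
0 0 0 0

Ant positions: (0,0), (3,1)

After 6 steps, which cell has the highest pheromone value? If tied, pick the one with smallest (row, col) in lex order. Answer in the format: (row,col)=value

Answer: (0,2)=7

Derivation:
Step 1: ant0:(0,0)->E->(0,1) | ant1:(3,1)->N->(2,1)
  grid max=2 at (0,2)
Step 2: ant0:(0,1)->E->(0,2) | ant1:(2,1)->N->(1,1)
  grid max=3 at (0,2)
Step 3: ant0:(0,2)->E->(0,3) | ant1:(1,1)->N->(0,1)
  grid max=2 at (0,2)
Step 4: ant0:(0,3)->W->(0,2) | ant1:(0,1)->E->(0,2)
  grid max=5 at (0,2)
Step 5: ant0:(0,2)->E->(0,3) | ant1:(0,2)->E->(0,3)
  grid max=4 at (0,2)
Step 6: ant0:(0,3)->W->(0,2) | ant1:(0,3)->W->(0,2)
  grid max=7 at (0,2)
Final grid:
  0 0 7 2
  0 0 0 0
  0 0 0 0
  0 0 0 0
Max pheromone 7 at (0,2)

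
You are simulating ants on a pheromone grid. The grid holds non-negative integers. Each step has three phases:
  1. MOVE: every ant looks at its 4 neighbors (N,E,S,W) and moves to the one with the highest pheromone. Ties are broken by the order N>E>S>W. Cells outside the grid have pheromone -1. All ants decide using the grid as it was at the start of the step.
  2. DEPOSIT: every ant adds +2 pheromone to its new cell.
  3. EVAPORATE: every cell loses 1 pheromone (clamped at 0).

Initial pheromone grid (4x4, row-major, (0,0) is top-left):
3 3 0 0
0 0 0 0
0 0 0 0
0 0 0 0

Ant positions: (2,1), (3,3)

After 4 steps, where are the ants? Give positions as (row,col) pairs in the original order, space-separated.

Step 1: ant0:(2,1)->N->(1,1) | ant1:(3,3)->N->(2,3)
  grid max=2 at (0,0)
Step 2: ant0:(1,1)->N->(0,1) | ant1:(2,3)->N->(1,3)
  grid max=3 at (0,1)
Step 3: ant0:(0,1)->W->(0,0) | ant1:(1,3)->N->(0,3)
  grid max=2 at (0,0)
Step 4: ant0:(0,0)->E->(0,1) | ant1:(0,3)->S->(1,3)
  grid max=3 at (0,1)

(0,1) (1,3)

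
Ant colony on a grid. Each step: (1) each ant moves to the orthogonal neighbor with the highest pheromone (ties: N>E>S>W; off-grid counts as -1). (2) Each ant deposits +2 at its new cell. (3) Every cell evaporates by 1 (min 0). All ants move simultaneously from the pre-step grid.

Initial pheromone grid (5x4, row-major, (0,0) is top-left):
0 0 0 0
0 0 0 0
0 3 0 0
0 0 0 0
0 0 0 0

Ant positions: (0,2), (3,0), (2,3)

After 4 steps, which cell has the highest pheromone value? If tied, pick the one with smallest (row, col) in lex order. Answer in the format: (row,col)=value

Answer: (0,3)=4

Derivation:
Step 1: ant0:(0,2)->E->(0,3) | ant1:(3,0)->N->(2,0) | ant2:(2,3)->N->(1,3)
  grid max=2 at (2,1)
Step 2: ant0:(0,3)->S->(1,3) | ant1:(2,0)->E->(2,1) | ant2:(1,3)->N->(0,3)
  grid max=3 at (2,1)
Step 3: ant0:(1,3)->N->(0,3) | ant1:(2,1)->N->(1,1) | ant2:(0,3)->S->(1,3)
  grid max=3 at (0,3)
Step 4: ant0:(0,3)->S->(1,3) | ant1:(1,1)->S->(2,1) | ant2:(1,3)->N->(0,3)
  grid max=4 at (0,3)
Final grid:
  0 0 0 4
  0 0 0 4
  0 3 0 0
  0 0 0 0
  0 0 0 0
Max pheromone 4 at (0,3)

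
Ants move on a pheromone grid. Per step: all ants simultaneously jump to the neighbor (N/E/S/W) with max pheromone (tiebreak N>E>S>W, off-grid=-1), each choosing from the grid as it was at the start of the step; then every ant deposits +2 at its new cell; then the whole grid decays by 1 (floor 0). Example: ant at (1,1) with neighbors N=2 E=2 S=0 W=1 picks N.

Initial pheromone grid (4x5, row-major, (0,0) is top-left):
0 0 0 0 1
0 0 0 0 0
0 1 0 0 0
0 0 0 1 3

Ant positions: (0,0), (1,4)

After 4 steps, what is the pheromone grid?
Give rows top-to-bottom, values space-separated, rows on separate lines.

After step 1: ants at (0,1),(0,4)
  0 1 0 0 2
  0 0 0 0 0
  0 0 0 0 0
  0 0 0 0 2
After step 2: ants at (0,2),(1,4)
  0 0 1 0 1
  0 0 0 0 1
  0 0 0 0 0
  0 0 0 0 1
After step 3: ants at (0,3),(0,4)
  0 0 0 1 2
  0 0 0 0 0
  0 0 0 0 0
  0 0 0 0 0
After step 4: ants at (0,4),(0,3)
  0 0 0 2 3
  0 0 0 0 0
  0 0 0 0 0
  0 0 0 0 0

0 0 0 2 3
0 0 0 0 0
0 0 0 0 0
0 0 0 0 0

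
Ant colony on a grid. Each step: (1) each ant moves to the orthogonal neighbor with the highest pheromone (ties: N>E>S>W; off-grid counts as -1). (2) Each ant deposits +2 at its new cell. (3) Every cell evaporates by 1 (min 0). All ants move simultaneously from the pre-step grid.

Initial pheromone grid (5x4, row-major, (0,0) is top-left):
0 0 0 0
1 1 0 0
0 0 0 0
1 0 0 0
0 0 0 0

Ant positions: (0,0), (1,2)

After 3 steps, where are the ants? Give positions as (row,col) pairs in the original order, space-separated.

Step 1: ant0:(0,0)->S->(1,0) | ant1:(1,2)->W->(1,1)
  grid max=2 at (1,0)
Step 2: ant0:(1,0)->E->(1,1) | ant1:(1,1)->W->(1,0)
  grid max=3 at (1,0)
Step 3: ant0:(1,1)->W->(1,0) | ant1:(1,0)->E->(1,1)
  grid max=4 at (1,0)

(1,0) (1,1)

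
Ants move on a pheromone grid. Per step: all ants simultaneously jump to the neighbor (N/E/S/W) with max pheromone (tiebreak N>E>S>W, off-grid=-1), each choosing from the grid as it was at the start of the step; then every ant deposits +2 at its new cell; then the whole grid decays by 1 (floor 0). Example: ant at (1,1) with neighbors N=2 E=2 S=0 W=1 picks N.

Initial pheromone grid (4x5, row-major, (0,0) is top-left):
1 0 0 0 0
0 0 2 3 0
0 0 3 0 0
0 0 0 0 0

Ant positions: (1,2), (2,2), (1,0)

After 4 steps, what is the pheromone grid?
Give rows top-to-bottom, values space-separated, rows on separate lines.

After step 1: ants at (1,3),(1,2),(0,0)
  2 0 0 0 0
  0 0 3 4 0
  0 0 2 0 0
  0 0 0 0 0
After step 2: ants at (1,2),(1,3),(0,1)
  1 1 0 0 0
  0 0 4 5 0
  0 0 1 0 0
  0 0 0 0 0
After step 3: ants at (1,3),(1,2),(0,0)
  2 0 0 0 0
  0 0 5 6 0
  0 0 0 0 0
  0 0 0 0 0
After step 4: ants at (1,2),(1,3),(0,1)
  1 1 0 0 0
  0 0 6 7 0
  0 0 0 0 0
  0 0 0 0 0

1 1 0 0 0
0 0 6 7 0
0 0 0 0 0
0 0 0 0 0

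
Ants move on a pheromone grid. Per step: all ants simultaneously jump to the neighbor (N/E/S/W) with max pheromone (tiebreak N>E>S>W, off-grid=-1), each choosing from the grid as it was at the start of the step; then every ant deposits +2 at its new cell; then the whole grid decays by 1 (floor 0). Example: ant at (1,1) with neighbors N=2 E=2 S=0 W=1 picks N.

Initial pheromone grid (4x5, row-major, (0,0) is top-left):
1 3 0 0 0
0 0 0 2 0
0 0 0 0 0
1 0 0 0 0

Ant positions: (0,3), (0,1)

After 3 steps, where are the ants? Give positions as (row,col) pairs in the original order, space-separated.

Step 1: ant0:(0,3)->S->(1,3) | ant1:(0,1)->W->(0,0)
  grid max=3 at (1,3)
Step 2: ant0:(1,3)->N->(0,3) | ant1:(0,0)->E->(0,1)
  grid max=3 at (0,1)
Step 3: ant0:(0,3)->S->(1,3) | ant1:(0,1)->W->(0,0)
  grid max=3 at (1,3)

(1,3) (0,0)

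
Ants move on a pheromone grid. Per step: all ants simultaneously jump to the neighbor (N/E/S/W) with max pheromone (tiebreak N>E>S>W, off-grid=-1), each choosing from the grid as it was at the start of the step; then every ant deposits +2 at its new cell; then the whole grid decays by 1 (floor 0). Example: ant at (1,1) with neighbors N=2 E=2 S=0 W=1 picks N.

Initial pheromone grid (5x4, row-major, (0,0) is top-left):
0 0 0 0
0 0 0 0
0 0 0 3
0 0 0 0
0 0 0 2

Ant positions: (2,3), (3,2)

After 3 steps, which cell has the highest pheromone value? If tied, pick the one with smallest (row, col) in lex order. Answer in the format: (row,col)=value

Answer: (2,3)=4

Derivation:
Step 1: ant0:(2,3)->N->(1,3) | ant1:(3,2)->N->(2,2)
  grid max=2 at (2,3)
Step 2: ant0:(1,3)->S->(2,3) | ant1:(2,2)->E->(2,3)
  grid max=5 at (2,3)
Step 3: ant0:(2,3)->N->(1,3) | ant1:(2,3)->N->(1,3)
  grid max=4 at (2,3)
Final grid:
  0 0 0 0
  0 0 0 3
  0 0 0 4
  0 0 0 0
  0 0 0 0
Max pheromone 4 at (2,3)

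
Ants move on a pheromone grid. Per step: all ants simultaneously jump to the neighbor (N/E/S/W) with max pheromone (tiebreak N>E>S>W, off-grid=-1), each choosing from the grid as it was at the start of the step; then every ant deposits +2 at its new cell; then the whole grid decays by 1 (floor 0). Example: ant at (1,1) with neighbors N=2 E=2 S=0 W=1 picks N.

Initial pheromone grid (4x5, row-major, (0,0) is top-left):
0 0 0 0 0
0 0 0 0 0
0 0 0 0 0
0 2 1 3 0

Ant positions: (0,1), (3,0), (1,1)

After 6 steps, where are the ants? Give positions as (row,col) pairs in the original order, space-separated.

Step 1: ant0:(0,1)->E->(0,2) | ant1:(3,0)->E->(3,1) | ant2:(1,1)->N->(0,1)
  grid max=3 at (3,1)
Step 2: ant0:(0,2)->W->(0,1) | ant1:(3,1)->N->(2,1) | ant2:(0,1)->E->(0,2)
  grid max=2 at (0,1)
Step 3: ant0:(0,1)->E->(0,2) | ant1:(2,1)->S->(3,1) | ant2:(0,2)->W->(0,1)
  grid max=3 at (0,1)
Step 4: ant0:(0,2)->W->(0,1) | ant1:(3,1)->N->(2,1) | ant2:(0,1)->E->(0,2)
  grid max=4 at (0,1)
Step 5: ant0:(0,1)->E->(0,2) | ant1:(2,1)->S->(3,1) | ant2:(0,2)->W->(0,1)
  grid max=5 at (0,1)
Step 6: ant0:(0,2)->W->(0,1) | ant1:(3,1)->N->(2,1) | ant2:(0,1)->E->(0,2)
  grid max=6 at (0,1)

(0,1) (2,1) (0,2)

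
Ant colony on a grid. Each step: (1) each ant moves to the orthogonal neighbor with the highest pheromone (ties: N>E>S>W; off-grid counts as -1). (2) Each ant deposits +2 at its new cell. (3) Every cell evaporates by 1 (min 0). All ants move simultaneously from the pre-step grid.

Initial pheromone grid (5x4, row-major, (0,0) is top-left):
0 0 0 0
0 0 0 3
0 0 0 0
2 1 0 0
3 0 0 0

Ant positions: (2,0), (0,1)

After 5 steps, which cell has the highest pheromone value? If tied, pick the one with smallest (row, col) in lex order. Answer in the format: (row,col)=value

Step 1: ant0:(2,0)->S->(3,0) | ant1:(0,1)->E->(0,2)
  grid max=3 at (3,0)
Step 2: ant0:(3,0)->S->(4,0) | ant1:(0,2)->E->(0,3)
  grid max=3 at (4,0)
Step 3: ant0:(4,0)->N->(3,0) | ant1:(0,3)->S->(1,3)
  grid max=3 at (3,0)
Step 4: ant0:(3,0)->S->(4,0) | ant1:(1,3)->N->(0,3)
  grid max=3 at (4,0)
Step 5: ant0:(4,0)->N->(3,0) | ant1:(0,3)->S->(1,3)
  grid max=3 at (3,0)
Final grid:
  0 0 0 0
  0 0 0 2
  0 0 0 0
  3 0 0 0
  2 0 0 0
Max pheromone 3 at (3,0)

Answer: (3,0)=3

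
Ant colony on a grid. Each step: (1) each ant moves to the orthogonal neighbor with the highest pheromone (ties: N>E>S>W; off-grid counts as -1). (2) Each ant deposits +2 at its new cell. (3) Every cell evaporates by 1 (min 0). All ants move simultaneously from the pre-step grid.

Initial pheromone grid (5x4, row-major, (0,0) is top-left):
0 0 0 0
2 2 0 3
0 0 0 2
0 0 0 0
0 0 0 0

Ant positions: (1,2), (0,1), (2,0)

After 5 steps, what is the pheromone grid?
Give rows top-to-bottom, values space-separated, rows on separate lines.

After step 1: ants at (1,3),(1,1),(1,0)
  0 0 0 0
  3 3 0 4
  0 0 0 1
  0 0 0 0
  0 0 0 0
After step 2: ants at (2,3),(1,0),(1,1)
  0 0 0 0
  4 4 0 3
  0 0 0 2
  0 0 0 0
  0 0 0 0
After step 3: ants at (1,3),(1,1),(1,0)
  0 0 0 0
  5 5 0 4
  0 0 0 1
  0 0 0 0
  0 0 0 0
After step 4: ants at (2,3),(1,0),(1,1)
  0 0 0 0
  6 6 0 3
  0 0 0 2
  0 0 0 0
  0 0 0 0
After step 5: ants at (1,3),(1,1),(1,0)
  0 0 0 0
  7 7 0 4
  0 0 0 1
  0 0 0 0
  0 0 0 0

0 0 0 0
7 7 0 4
0 0 0 1
0 0 0 0
0 0 0 0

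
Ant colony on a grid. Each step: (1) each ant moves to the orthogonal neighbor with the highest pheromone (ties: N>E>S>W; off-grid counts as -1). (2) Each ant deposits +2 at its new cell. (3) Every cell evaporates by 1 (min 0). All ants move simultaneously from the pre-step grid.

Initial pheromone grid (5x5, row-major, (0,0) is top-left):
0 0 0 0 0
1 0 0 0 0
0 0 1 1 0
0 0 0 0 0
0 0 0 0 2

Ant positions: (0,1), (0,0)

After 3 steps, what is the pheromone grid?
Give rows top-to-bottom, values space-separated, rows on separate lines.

After step 1: ants at (0,2),(1,0)
  0 0 1 0 0
  2 0 0 0 0
  0 0 0 0 0
  0 0 0 0 0
  0 0 0 0 1
After step 2: ants at (0,3),(0,0)
  1 0 0 1 0
  1 0 0 0 0
  0 0 0 0 0
  0 0 0 0 0
  0 0 0 0 0
After step 3: ants at (0,4),(1,0)
  0 0 0 0 1
  2 0 0 0 0
  0 0 0 0 0
  0 0 0 0 0
  0 0 0 0 0

0 0 0 0 1
2 0 0 0 0
0 0 0 0 0
0 0 0 0 0
0 0 0 0 0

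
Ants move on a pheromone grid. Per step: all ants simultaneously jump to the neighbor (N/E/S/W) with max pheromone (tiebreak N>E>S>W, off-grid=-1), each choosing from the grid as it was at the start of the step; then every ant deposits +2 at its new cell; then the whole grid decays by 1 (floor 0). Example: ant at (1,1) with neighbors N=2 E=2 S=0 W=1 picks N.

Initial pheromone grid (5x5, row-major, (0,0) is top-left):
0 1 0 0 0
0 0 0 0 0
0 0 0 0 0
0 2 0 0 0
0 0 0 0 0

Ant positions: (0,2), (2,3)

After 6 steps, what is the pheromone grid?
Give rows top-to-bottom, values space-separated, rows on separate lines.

After step 1: ants at (0,1),(1,3)
  0 2 0 0 0
  0 0 0 1 0
  0 0 0 0 0
  0 1 0 0 0
  0 0 0 0 0
After step 2: ants at (0,2),(0,3)
  0 1 1 1 0
  0 0 0 0 0
  0 0 0 0 0
  0 0 0 0 0
  0 0 0 0 0
After step 3: ants at (0,3),(0,2)
  0 0 2 2 0
  0 0 0 0 0
  0 0 0 0 0
  0 0 0 0 0
  0 0 0 0 0
After step 4: ants at (0,2),(0,3)
  0 0 3 3 0
  0 0 0 0 0
  0 0 0 0 0
  0 0 0 0 0
  0 0 0 0 0
After step 5: ants at (0,3),(0,2)
  0 0 4 4 0
  0 0 0 0 0
  0 0 0 0 0
  0 0 0 0 0
  0 0 0 0 0
After step 6: ants at (0,2),(0,3)
  0 0 5 5 0
  0 0 0 0 0
  0 0 0 0 0
  0 0 0 0 0
  0 0 0 0 0

0 0 5 5 0
0 0 0 0 0
0 0 0 0 0
0 0 0 0 0
0 0 0 0 0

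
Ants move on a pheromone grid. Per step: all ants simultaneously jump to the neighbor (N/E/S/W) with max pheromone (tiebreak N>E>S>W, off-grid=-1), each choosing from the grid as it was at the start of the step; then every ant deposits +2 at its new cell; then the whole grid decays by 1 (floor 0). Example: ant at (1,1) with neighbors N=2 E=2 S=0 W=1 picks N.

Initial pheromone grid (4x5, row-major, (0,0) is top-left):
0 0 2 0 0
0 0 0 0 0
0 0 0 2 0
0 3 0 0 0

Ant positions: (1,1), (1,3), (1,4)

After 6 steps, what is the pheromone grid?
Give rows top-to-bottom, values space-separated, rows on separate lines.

After step 1: ants at (0,1),(2,3),(0,4)
  0 1 1 0 1
  0 0 0 0 0
  0 0 0 3 0
  0 2 0 0 0
After step 2: ants at (0,2),(1,3),(1,4)
  0 0 2 0 0
  0 0 0 1 1
  0 0 0 2 0
  0 1 0 0 0
After step 3: ants at (0,3),(2,3),(1,3)
  0 0 1 1 0
  0 0 0 2 0
  0 0 0 3 0
  0 0 0 0 0
After step 4: ants at (1,3),(1,3),(2,3)
  0 0 0 0 0
  0 0 0 5 0
  0 0 0 4 0
  0 0 0 0 0
After step 5: ants at (2,3),(2,3),(1,3)
  0 0 0 0 0
  0 0 0 6 0
  0 0 0 7 0
  0 0 0 0 0
After step 6: ants at (1,3),(1,3),(2,3)
  0 0 0 0 0
  0 0 0 9 0
  0 0 0 8 0
  0 0 0 0 0

0 0 0 0 0
0 0 0 9 0
0 0 0 8 0
0 0 0 0 0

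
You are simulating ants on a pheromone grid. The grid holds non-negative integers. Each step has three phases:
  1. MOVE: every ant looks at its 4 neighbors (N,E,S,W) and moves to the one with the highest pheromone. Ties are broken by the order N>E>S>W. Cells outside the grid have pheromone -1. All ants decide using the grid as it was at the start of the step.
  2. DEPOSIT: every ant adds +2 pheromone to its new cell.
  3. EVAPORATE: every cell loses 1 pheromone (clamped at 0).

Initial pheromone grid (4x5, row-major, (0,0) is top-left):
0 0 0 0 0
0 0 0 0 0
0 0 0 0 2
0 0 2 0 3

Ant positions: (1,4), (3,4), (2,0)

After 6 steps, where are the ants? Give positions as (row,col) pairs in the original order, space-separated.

Step 1: ant0:(1,4)->S->(2,4) | ant1:(3,4)->N->(2,4) | ant2:(2,0)->N->(1,0)
  grid max=5 at (2,4)
Step 2: ant0:(2,4)->S->(3,4) | ant1:(2,4)->S->(3,4) | ant2:(1,0)->N->(0,0)
  grid max=5 at (3,4)
Step 3: ant0:(3,4)->N->(2,4) | ant1:(3,4)->N->(2,4) | ant2:(0,0)->E->(0,1)
  grid max=7 at (2,4)
Step 4: ant0:(2,4)->S->(3,4) | ant1:(2,4)->S->(3,4) | ant2:(0,1)->E->(0,2)
  grid max=7 at (3,4)
Step 5: ant0:(3,4)->N->(2,4) | ant1:(3,4)->N->(2,4) | ant2:(0,2)->E->(0,3)
  grid max=9 at (2,4)
Step 6: ant0:(2,4)->S->(3,4) | ant1:(2,4)->S->(3,4) | ant2:(0,3)->E->(0,4)
  grid max=9 at (3,4)

(3,4) (3,4) (0,4)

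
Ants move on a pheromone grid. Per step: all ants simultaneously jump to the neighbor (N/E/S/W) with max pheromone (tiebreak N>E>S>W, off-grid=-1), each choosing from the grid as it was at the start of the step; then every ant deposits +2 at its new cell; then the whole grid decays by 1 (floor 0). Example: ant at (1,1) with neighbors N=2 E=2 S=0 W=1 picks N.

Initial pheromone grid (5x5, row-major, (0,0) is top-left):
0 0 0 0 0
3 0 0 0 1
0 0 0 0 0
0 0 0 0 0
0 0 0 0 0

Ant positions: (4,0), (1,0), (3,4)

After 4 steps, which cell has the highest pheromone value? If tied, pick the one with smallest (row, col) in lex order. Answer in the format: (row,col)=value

Step 1: ant0:(4,0)->N->(3,0) | ant1:(1,0)->N->(0,0) | ant2:(3,4)->N->(2,4)
  grid max=2 at (1,0)
Step 2: ant0:(3,0)->N->(2,0) | ant1:(0,0)->S->(1,0) | ant2:(2,4)->N->(1,4)
  grid max=3 at (1,0)
Step 3: ant0:(2,0)->N->(1,0) | ant1:(1,0)->S->(2,0) | ant2:(1,4)->N->(0,4)
  grid max=4 at (1,0)
Step 4: ant0:(1,0)->S->(2,0) | ant1:(2,0)->N->(1,0) | ant2:(0,4)->S->(1,4)
  grid max=5 at (1,0)
Final grid:
  0 0 0 0 0
  5 0 0 0 1
  3 0 0 0 0
  0 0 0 0 0
  0 0 0 0 0
Max pheromone 5 at (1,0)

Answer: (1,0)=5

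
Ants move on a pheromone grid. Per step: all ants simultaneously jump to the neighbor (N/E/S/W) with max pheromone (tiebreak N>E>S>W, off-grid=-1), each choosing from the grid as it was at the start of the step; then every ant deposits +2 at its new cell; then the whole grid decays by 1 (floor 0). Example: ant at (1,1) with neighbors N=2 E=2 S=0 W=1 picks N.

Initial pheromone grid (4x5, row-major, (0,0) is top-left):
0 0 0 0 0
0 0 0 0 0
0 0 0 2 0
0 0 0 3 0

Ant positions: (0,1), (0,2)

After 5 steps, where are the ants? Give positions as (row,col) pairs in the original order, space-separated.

Step 1: ant0:(0,1)->E->(0,2) | ant1:(0,2)->E->(0,3)
  grid max=2 at (3,3)
Step 2: ant0:(0,2)->E->(0,3) | ant1:(0,3)->W->(0,2)
  grid max=2 at (0,2)
Step 3: ant0:(0,3)->W->(0,2) | ant1:(0,2)->E->(0,3)
  grid max=3 at (0,2)
Step 4: ant0:(0,2)->E->(0,3) | ant1:(0,3)->W->(0,2)
  grid max=4 at (0,2)
Step 5: ant0:(0,3)->W->(0,2) | ant1:(0,2)->E->(0,3)
  grid max=5 at (0,2)

(0,2) (0,3)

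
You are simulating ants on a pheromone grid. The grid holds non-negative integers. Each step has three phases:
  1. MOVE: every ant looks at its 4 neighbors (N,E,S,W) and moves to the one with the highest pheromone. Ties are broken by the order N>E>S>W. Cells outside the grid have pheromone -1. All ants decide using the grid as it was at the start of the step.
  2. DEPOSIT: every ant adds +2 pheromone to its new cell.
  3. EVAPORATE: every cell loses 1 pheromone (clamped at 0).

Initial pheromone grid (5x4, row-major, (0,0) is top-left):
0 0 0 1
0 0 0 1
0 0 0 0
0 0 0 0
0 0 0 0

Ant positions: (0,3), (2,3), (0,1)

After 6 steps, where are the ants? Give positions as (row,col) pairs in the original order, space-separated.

Step 1: ant0:(0,3)->S->(1,3) | ant1:(2,3)->N->(1,3) | ant2:(0,1)->E->(0,2)
  grid max=4 at (1,3)
Step 2: ant0:(1,3)->N->(0,3) | ant1:(1,3)->N->(0,3) | ant2:(0,2)->E->(0,3)
  grid max=5 at (0,3)
Step 3: ant0:(0,3)->S->(1,3) | ant1:(0,3)->S->(1,3) | ant2:(0,3)->S->(1,3)
  grid max=8 at (1,3)
Step 4: ant0:(1,3)->N->(0,3) | ant1:(1,3)->N->(0,3) | ant2:(1,3)->N->(0,3)
  grid max=9 at (0,3)
Step 5: ant0:(0,3)->S->(1,3) | ant1:(0,3)->S->(1,3) | ant2:(0,3)->S->(1,3)
  grid max=12 at (1,3)
Step 6: ant0:(1,3)->N->(0,3) | ant1:(1,3)->N->(0,3) | ant2:(1,3)->N->(0,3)
  grid max=13 at (0,3)

(0,3) (0,3) (0,3)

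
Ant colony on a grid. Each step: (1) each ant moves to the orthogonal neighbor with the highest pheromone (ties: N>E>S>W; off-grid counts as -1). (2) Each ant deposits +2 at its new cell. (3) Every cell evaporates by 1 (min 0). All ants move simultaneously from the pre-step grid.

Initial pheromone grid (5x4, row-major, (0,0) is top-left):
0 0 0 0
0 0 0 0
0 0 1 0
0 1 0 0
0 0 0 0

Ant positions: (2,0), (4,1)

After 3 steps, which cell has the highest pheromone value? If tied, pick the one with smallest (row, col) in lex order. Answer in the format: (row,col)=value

Answer: (3,1)=2

Derivation:
Step 1: ant0:(2,0)->N->(1,0) | ant1:(4,1)->N->(3,1)
  grid max=2 at (3,1)
Step 2: ant0:(1,0)->N->(0,0) | ant1:(3,1)->N->(2,1)
  grid max=1 at (0,0)
Step 3: ant0:(0,0)->E->(0,1) | ant1:(2,1)->S->(3,1)
  grid max=2 at (3,1)
Final grid:
  0 1 0 0
  0 0 0 0
  0 0 0 0
  0 2 0 0
  0 0 0 0
Max pheromone 2 at (3,1)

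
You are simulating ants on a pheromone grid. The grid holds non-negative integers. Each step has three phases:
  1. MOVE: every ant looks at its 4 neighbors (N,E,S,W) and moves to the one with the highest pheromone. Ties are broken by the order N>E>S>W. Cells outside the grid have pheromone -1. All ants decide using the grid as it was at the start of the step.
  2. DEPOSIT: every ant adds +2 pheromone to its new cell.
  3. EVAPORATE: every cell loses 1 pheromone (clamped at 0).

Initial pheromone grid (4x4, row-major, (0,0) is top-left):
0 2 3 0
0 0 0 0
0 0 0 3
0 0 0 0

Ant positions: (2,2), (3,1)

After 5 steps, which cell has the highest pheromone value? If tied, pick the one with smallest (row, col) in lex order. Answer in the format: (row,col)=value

Answer: (2,3)=4

Derivation:
Step 1: ant0:(2,2)->E->(2,3) | ant1:(3,1)->N->(2,1)
  grid max=4 at (2,3)
Step 2: ant0:(2,3)->N->(1,3) | ant1:(2,1)->N->(1,1)
  grid max=3 at (2,3)
Step 3: ant0:(1,3)->S->(2,3) | ant1:(1,1)->N->(0,1)
  grid max=4 at (2,3)
Step 4: ant0:(2,3)->N->(1,3) | ant1:(0,1)->E->(0,2)
  grid max=3 at (2,3)
Step 5: ant0:(1,3)->S->(2,3) | ant1:(0,2)->E->(0,3)
  grid max=4 at (2,3)
Final grid:
  0 0 0 1
  0 0 0 0
  0 0 0 4
  0 0 0 0
Max pheromone 4 at (2,3)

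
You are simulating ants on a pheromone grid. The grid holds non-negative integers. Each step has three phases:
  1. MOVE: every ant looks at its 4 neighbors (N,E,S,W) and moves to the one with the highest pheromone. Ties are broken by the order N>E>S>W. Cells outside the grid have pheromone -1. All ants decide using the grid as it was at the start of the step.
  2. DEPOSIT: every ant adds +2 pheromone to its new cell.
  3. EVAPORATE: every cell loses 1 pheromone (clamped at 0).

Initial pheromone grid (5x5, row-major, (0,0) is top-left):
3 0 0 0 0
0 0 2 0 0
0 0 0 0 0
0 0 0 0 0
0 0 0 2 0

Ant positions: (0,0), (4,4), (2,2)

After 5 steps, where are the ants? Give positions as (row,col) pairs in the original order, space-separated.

Step 1: ant0:(0,0)->E->(0,1) | ant1:(4,4)->W->(4,3) | ant2:(2,2)->N->(1,2)
  grid max=3 at (1,2)
Step 2: ant0:(0,1)->W->(0,0) | ant1:(4,3)->N->(3,3) | ant2:(1,2)->N->(0,2)
  grid max=3 at (0,0)
Step 3: ant0:(0,0)->E->(0,1) | ant1:(3,3)->S->(4,3) | ant2:(0,2)->S->(1,2)
  grid max=3 at (1,2)
Step 4: ant0:(0,1)->W->(0,0) | ant1:(4,3)->N->(3,3) | ant2:(1,2)->N->(0,2)
  grid max=3 at (0,0)
Step 5: ant0:(0,0)->E->(0,1) | ant1:(3,3)->S->(4,3) | ant2:(0,2)->S->(1,2)
  grid max=3 at (1,2)

(0,1) (4,3) (1,2)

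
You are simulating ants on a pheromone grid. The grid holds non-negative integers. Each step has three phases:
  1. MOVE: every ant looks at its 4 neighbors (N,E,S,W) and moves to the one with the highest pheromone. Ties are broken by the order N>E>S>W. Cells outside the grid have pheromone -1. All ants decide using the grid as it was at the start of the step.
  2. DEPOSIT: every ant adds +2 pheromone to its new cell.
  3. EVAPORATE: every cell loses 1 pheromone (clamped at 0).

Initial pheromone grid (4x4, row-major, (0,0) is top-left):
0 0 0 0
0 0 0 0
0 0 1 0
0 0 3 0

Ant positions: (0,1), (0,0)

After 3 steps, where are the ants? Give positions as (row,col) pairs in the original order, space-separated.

Step 1: ant0:(0,1)->E->(0,2) | ant1:(0,0)->E->(0,1)
  grid max=2 at (3,2)
Step 2: ant0:(0,2)->W->(0,1) | ant1:(0,1)->E->(0,2)
  grid max=2 at (0,1)
Step 3: ant0:(0,1)->E->(0,2) | ant1:(0,2)->W->(0,1)
  grid max=3 at (0,1)

(0,2) (0,1)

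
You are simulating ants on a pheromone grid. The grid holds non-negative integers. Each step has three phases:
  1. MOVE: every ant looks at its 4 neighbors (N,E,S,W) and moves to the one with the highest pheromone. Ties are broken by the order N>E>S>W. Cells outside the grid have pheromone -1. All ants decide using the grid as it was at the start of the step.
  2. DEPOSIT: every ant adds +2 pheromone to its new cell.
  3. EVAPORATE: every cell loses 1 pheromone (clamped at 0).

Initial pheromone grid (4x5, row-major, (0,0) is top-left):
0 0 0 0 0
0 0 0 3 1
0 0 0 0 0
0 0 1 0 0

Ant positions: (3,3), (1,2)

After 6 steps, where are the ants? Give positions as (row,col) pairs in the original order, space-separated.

Step 1: ant0:(3,3)->W->(3,2) | ant1:(1,2)->E->(1,3)
  grid max=4 at (1,3)
Step 2: ant0:(3,2)->N->(2,2) | ant1:(1,3)->N->(0,3)
  grid max=3 at (1,3)
Step 3: ant0:(2,2)->S->(3,2) | ant1:(0,3)->S->(1,3)
  grid max=4 at (1,3)
Step 4: ant0:(3,2)->N->(2,2) | ant1:(1,3)->N->(0,3)
  grid max=3 at (1,3)
Step 5: ant0:(2,2)->S->(3,2) | ant1:(0,3)->S->(1,3)
  grid max=4 at (1,3)
Step 6: ant0:(3,2)->N->(2,2) | ant1:(1,3)->N->(0,3)
  grid max=3 at (1,3)

(2,2) (0,3)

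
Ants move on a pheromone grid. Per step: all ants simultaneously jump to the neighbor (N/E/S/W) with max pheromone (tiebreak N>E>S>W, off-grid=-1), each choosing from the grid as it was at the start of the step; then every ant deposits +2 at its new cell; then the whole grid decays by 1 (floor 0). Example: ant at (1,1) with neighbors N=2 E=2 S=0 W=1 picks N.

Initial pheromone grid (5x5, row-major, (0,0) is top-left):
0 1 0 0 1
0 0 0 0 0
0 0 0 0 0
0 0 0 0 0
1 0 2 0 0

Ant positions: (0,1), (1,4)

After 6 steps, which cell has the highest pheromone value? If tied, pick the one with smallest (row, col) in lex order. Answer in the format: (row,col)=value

Answer: (0,4)=5

Derivation:
Step 1: ant0:(0,1)->E->(0,2) | ant1:(1,4)->N->(0,4)
  grid max=2 at (0,4)
Step 2: ant0:(0,2)->E->(0,3) | ant1:(0,4)->S->(1,4)
  grid max=1 at (0,3)
Step 3: ant0:(0,3)->E->(0,4) | ant1:(1,4)->N->(0,4)
  grid max=4 at (0,4)
Step 4: ant0:(0,4)->S->(1,4) | ant1:(0,4)->S->(1,4)
  grid max=3 at (0,4)
Step 5: ant0:(1,4)->N->(0,4) | ant1:(1,4)->N->(0,4)
  grid max=6 at (0,4)
Step 6: ant0:(0,4)->S->(1,4) | ant1:(0,4)->S->(1,4)
  grid max=5 at (0,4)
Final grid:
  0 0 0 0 5
  0 0 0 0 5
  0 0 0 0 0
  0 0 0 0 0
  0 0 0 0 0
Max pheromone 5 at (0,4)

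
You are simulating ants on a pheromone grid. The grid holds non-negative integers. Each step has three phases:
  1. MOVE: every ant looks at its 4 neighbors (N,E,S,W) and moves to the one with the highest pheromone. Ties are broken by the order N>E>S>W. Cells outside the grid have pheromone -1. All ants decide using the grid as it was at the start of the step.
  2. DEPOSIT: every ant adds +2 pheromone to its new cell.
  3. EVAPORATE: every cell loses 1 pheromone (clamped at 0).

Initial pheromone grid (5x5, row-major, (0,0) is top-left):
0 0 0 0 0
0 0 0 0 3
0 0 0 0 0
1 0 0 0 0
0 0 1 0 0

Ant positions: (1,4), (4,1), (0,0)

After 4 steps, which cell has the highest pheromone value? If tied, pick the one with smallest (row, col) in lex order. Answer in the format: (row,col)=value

Step 1: ant0:(1,4)->N->(0,4) | ant1:(4,1)->E->(4,2) | ant2:(0,0)->E->(0,1)
  grid max=2 at (1,4)
Step 2: ant0:(0,4)->S->(1,4) | ant1:(4,2)->N->(3,2) | ant2:(0,1)->E->(0,2)
  grid max=3 at (1,4)
Step 3: ant0:(1,4)->N->(0,4) | ant1:(3,2)->S->(4,2) | ant2:(0,2)->E->(0,3)
  grid max=2 at (1,4)
Step 4: ant0:(0,4)->S->(1,4) | ant1:(4,2)->N->(3,2) | ant2:(0,3)->E->(0,4)
  grid max=3 at (1,4)
Final grid:
  0 0 0 0 2
  0 0 0 0 3
  0 0 0 0 0
  0 0 1 0 0
  0 0 1 0 0
Max pheromone 3 at (1,4)

Answer: (1,4)=3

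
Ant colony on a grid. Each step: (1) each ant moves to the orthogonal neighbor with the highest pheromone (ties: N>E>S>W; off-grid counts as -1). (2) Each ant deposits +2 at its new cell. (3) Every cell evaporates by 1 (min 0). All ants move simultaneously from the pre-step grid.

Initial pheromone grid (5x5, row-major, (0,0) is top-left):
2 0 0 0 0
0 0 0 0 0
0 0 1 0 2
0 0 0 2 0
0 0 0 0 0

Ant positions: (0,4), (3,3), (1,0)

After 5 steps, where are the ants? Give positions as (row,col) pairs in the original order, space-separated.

Step 1: ant0:(0,4)->S->(1,4) | ant1:(3,3)->N->(2,3) | ant2:(1,0)->N->(0,0)
  grid max=3 at (0,0)
Step 2: ant0:(1,4)->S->(2,4) | ant1:(2,3)->E->(2,4) | ant2:(0,0)->E->(0,1)
  grid max=4 at (2,4)
Step 3: ant0:(2,4)->N->(1,4) | ant1:(2,4)->N->(1,4) | ant2:(0,1)->W->(0,0)
  grid max=3 at (0,0)
Step 4: ant0:(1,4)->S->(2,4) | ant1:(1,4)->S->(2,4) | ant2:(0,0)->E->(0,1)
  grid max=6 at (2,4)
Step 5: ant0:(2,4)->N->(1,4) | ant1:(2,4)->N->(1,4) | ant2:(0,1)->W->(0,0)
  grid max=5 at (1,4)

(1,4) (1,4) (0,0)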